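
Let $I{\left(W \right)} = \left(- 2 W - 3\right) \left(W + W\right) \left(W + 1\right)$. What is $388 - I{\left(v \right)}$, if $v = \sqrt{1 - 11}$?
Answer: $288 - 34 i \sqrt{10} \approx 288.0 - 107.52 i$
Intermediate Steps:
$v = i \sqrt{10}$ ($v = \sqrt{-10} = i \sqrt{10} \approx 3.1623 i$)
$I{\left(W \right)} = 2 W \left(1 + W\right) \left(-3 - 2 W\right)$ ($I{\left(W \right)} = \left(-3 - 2 W\right) 2 W \left(1 + W\right) = 2 W \left(1 + W\right) \left(-3 - 2 W\right)$)
$388 - I{\left(v \right)} = 388 - - 2 i \sqrt{10} \left(3 + 2 \left(i \sqrt{10}\right)^{2} + 5 i \sqrt{10}\right) = 388 - - 2 i \sqrt{10} \left(3 + 2 \left(-10\right) + 5 i \sqrt{10}\right) = 388 - - 2 i \sqrt{10} \left(3 - 20 + 5 i \sqrt{10}\right) = 388 - - 2 i \sqrt{10} \left(-17 + 5 i \sqrt{10}\right) = 388 + 2 i \sqrt{10} \left(-17 + 5 i \sqrt{10}\right)$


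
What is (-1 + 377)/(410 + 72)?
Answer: 188/241 ≈ 0.78008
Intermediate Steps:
(-1 + 377)/(410 + 72) = 376/482 = 376*(1/482) = 188/241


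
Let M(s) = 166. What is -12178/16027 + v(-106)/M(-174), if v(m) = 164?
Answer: 303440/1330241 ≈ 0.22811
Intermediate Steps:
-12178/16027 + v(-106)/M(-174) = -12178/16027 + 164/166 = -12178*1/16027 + 164*(1/166) = -12178/16027 + 82/83 = 303440/1330241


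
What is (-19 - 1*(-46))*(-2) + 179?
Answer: 125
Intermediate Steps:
(-19 - 1*(-46))*(-2) + 179 = (-19 + 46)*(-2) + 179 = 27*(-2) + 179 = -54 + 179 = 125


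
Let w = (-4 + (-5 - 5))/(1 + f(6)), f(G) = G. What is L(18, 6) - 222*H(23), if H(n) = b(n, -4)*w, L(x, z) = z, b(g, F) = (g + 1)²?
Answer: 255750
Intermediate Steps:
b(g, F) = (1 + g)²
w = -2 (w = (-4 + (-5 - 5))/(1 + 6) = (-4 - 10)/7 = -14*⅐ = -2)
H(n) = -2*(1 + n)² (H(n) = (1 + n)²*(-2) = -2*(1 + n)²)
L(18, 6) - 222*H(23) = 6 - (-444)*(1 + 23)² = 6 - (-444)*24² = 6 - (-444)*576 = 6 - 222*(-1152) = 6 + 255744 = 255750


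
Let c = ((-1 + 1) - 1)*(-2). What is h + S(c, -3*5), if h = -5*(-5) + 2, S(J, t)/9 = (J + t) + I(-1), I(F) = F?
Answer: -99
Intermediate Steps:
c = 2 (c = (0 - 1)*(-2) = -1*(-2) = 2)
S(J, t) = -9 + 9*J + 9*t (S(J, t) = 9*((J + t) - 1) = 9*(-1 + J + t) = -9 + 9*J + 9*t)
h = 27 (h = 25 + 2 = 27)
h + S(c, -3*5) = 27 + (-9 + 9*2 + 9*(-3*5)) = 27 + (-9 + 18 + 9*(-15)) = 27 + (-9 + 18 - 135) = 27 - 126 = -99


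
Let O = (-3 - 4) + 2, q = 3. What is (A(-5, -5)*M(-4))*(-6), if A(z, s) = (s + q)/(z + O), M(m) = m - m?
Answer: 0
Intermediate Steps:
M(m) = 0
O = -5 (O = -7 + 2 = -5)
A(z, s) = (3 + s)/(-5 + z) (A(z, s) = (s + 3)/(z - 5) = (3 + s)/(-5 + z))
(A(-5, -5)*M(-4))*(-6) = (((3 - 5)/(-5 - 5))*0)*(-6) = ((-2/(-10))*0)*(-6) = (-⅒*(-2)*0)*(-6) = ((⅕)*0)*(-6) = 0*(-6) = 0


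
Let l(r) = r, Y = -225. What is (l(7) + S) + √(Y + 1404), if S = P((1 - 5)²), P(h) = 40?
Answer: 47 + 3*√131 ≈ 81.337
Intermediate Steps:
S = 40
(l(7) + S) + √(Y + 1404) = (7 + 40) + √(-225 + 1404) = 47 + √1179 = 47 + 3*√131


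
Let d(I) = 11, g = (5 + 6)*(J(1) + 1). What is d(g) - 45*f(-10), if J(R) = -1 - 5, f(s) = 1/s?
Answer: 31/2 ≈ 15.500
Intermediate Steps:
f(s) = 1/s
J(R) = -6
g = -55 (g = (5 + 6)*(-6 + 1) = 11*(-5) = -55)
d(g) - 45*f(-10) = 11 - 45/(-10) = 11 - 45*(-⅒) = 11 + 9/2 = 31/2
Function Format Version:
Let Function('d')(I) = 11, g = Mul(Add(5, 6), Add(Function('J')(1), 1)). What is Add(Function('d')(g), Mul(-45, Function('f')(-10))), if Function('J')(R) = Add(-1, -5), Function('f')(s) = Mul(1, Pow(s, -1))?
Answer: Rational(31, 2) ≈ 15.500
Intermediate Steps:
Function('f')(s) = Pow(s, -1)
Function('J')(R) = -6
g = -55 (g = Mul(Add(5, 6), Add(-6, 1)) = Mul(11, -5) = -55)
Add(Function('d')(g), Mul(-45, Function('f')(-10))) = Add(11, Mul(-45, Pow(-10, -1))) = Add(11, Mul(-45, Rational(-1, 10))) = Add(11, Rational(9, 2)) = Rational(31, 2)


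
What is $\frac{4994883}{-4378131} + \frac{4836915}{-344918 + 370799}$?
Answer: $\frac{779532405146}{4196681793} \approx 185.75$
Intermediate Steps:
$\frac{4994883}{-4378131} + \frac{4836915}{-344918 + 370799} = 4994883 \left(- \frac{1}{4378131}\right) + \frac{4836915}{25881} = - \frac{554987}{486459} + 4836915 \cdot \frac{1}{25881} = - \frac{554987}{486459} + \frac{1612305}{8627} = \frac{779532405146}{4196681793}$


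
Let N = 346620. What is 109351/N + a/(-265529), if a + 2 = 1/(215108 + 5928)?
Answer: 802265494091183/2542954581676410 ≈ 0.31549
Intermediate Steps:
a = -442071/221036 (a = -2 + 1/(215108 + 5928) = -2 + 1/221036 = -442071/221036 ≈ -2.0000)
109351/N + a/(-265529) = 109351/346620 - 442071/221036/(-265529) = 109351*(1/346620) - 442071/221036*(-1/265529) = 109351/346620 + 442071/58691468044 = 802265494091183/2542954581676410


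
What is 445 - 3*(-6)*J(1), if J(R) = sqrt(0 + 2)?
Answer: 445 + 18*sqrt(2) ≈ 470.46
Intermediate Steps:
J(R) = sqrt(2)
445 - 3*(-6)*J(1) = 445 - 3*(-6)*sqrt(2) = 445 - (-18)*sqrt(2) = 445 + 18*sqrt(2)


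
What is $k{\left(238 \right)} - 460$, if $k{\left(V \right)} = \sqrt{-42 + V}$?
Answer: $-446$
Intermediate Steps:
$k{\left(238 \right)} - 460 = \sqrt{-42 + 238} - 460 = \sqrt{196} - 460 = 14 - 460 = -446$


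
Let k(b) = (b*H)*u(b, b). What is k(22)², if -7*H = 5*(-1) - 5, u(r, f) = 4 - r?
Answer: 15681600/49 ≈ 3.2003e+5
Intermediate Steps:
H = 10/7 (H = -(5*(-1) - 5)/7 = -(-5 - 5)/7 = -⅐*(-10) = 10/7 ≈ 1.4286)
k(b) = 10*b*(4 - b)/7 (k(b) = (b*(10/7))*(4 - b) = (10*b/7)*(4 - b) = 10*b*(4 - b)/7)
k(22)² = ((10/7)*22*(4 - 1*22))² = ((10/7)*22*(4 - 22))² = ((10/7)*22*(-18))² = (-3960/7)² = 15681600/49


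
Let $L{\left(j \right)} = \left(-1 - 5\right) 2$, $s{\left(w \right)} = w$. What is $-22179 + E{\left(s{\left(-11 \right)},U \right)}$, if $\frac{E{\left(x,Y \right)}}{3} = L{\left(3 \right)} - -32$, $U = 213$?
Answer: $-22119$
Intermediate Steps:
$L{\left(j \right)} = -12$ ($L{\left(j \right)} = \left(-6\right) 2 = -12$)
$E{\left(x,Y \right)} = 60$ ($E{\left(x,Y \right)} = 3 \left(-12 - -32\right) = 3 \left(-12 + 32\right) = 3 \cdot 20 = 60$)
$-22179 + E{\left(s{\left(-11 \right)},U \right)} = -22179 + 60 = -22119$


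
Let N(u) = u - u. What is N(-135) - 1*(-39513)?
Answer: 39513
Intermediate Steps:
N(u) = 0
N(-135) - 1*(-39513) = 0 - 1*(-39513) = 0 + 39513 = 39513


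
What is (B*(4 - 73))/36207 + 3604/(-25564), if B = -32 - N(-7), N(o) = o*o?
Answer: 12744/952259 ≈ 0.013383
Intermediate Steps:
N(o) = o²
B = -81 (B = -32 - 1*(-7)² = -32 - 1*49 = -32 - 49 = -81)
(B*(4 - 73))/36207 + 3604/(-25564) = -81*(4 - 73)/36207 + 3604/(-25564) = -81*(-69)*(1/36207) + 3604*(-1/25564) = 5589*(1/36207) - 901/6391 = 23/149 - 901/6391 = 12744/952259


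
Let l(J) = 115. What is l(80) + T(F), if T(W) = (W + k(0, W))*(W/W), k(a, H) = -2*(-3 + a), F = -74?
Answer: 47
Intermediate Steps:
k(a, H) = 6 - 2*a
T(W) = 6 + W (T(W) = (W + (6 - 2*0))*(W/W) = (W + (6 + 0))*1 = (W + 6)*1 = (6 + W)*1 = 6 + W)
l(80) + T(F) = 115 + (6 - 74) = 115 - 68 = 47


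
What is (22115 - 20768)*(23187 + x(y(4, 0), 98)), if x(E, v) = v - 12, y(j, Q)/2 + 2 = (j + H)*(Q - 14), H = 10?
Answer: 31348731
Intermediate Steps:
y(j, Q) = -4 + 2*(-14 + Q)*(10 + j) (y(j, Q) = -4 + 2*((j + 10)*(Q - 14)) = -4 + 2*((10 + j)*(-14 + Q)) = -4 + 2*((-14 + Q)*(10 + j)) = -4 + 2*(-14 + Q)*(10 + j))
x(E, v) = -12 + v
(22115 - 20768)*(23187 + x(y(4, 0), 98)) = (22115 - 20768)*(23187 + (-12 + 98)) = 1347*(23187 + 86) = 1347*23273 = 31348731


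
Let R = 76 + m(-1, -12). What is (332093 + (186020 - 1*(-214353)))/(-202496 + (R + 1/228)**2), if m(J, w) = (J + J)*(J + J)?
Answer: -38076512544/10193817983 ≈ -3.7353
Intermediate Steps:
m(J, w) = 4*J**2 (m(J, w) = (2*J)*(2*J) = 4*J**2)
R = 80 (R = 76 + 4*(-1)**2 = 76 + 4*1 = 76 + 4 = 80)
(332093 + (186020 - 1*(-214353)))/(-202496 + (R + 1/228)**2) = (332093 + (186020 - 1*(-214353)))/(-202496 + (80 + 1/228)**2) = (332093 + (186020 + 214353))/(-202496 + (80 + 1/228)**2) = (332093 + 400373)/(-202496 + (18241/228)**2) = 732466/(-202496 + 332734081/51984) = 732466/(-10193817983/51984) = 732466*(-51984/10193817983) = -38076512544/10193817983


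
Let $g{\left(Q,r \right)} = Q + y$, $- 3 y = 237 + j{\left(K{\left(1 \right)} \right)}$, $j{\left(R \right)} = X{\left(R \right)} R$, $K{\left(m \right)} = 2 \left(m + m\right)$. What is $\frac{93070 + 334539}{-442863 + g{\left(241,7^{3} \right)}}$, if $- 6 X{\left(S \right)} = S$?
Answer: $- \frac{3848481}{3984301} \approx -0.96591$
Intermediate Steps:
$X{\left(S \right)} = - \frac{S}{6}$
$K{\left(m \right)} = 4 m$ ($K{\left(m \right)} = 2 \cdot 2 m = 4 m$)
$j{\left(R \right)} = - \frac{R^{2}}{6}$ ($j{\left(R \right)} = - \frac{R}{6} R = - \frac{R^{2}}{6}$)
$y = - \frac{703}{9}$ ($y = - \frac{237 - \frac{\left(4 \cdot 1\right)^{2}}{6}}{3} = - \frac{237 - \frac{4^{2}}{6}}{3} = - \frac{237 - \frac{8}{3}}{3} = \left(- \frac{1}{3}\right) \frac{703}{3} = - \frac{703}{9} \approx -78.111$)
$g{\left(Q,r \right)} = - \frac{703}{9} + Q$ ($g{\left(Q,r \right)} = Q - \frac{703}{9} = - \frac{703}{9} + Q$)
$\frac{93070 + 334539}{-442863 + g{\left(241,7^{3} \right)}} = \frac{93070 + 334539}{-442863 + \left(- \frac{703}{9} + 241\right)} = \frac{427609}{-442863 + \frac{1466}{9}} = \frac{427609}{- \frac{3984301}{9}} = 427609 \left(- \frac{9}{3984301}\right) = - \frac{3848481}{3984301}$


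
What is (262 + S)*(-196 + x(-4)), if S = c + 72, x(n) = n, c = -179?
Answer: -31000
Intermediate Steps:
S = -107 (S = -179 + 72 = -107)
(262 + S)*(-196 + x(-4)) = (262 - 107)*(-196 - 4) = 155*(-200) = -31000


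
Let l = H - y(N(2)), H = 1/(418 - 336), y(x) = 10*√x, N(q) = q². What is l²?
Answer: 2686321/6724 ≈ 399.51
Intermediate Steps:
H = 1/82 ≈ 0.012195
l = -1639/82 (l = 1/82 - 10*√(2²) = 1/82 - 10*√4 = 1/82 - 10*2 = 1/82 - 1*20 = 1/82 - 20 = -1639/82 ≈ -19.988)
l² = (-1639/82)² = 2686321/6724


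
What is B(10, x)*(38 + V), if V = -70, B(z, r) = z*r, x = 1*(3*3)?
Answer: -2880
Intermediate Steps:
x = 9 (x = 1*9 = 9)
B(z, r) = r*z
B(10, x)*(38 + V) = (9*10)*(38 - 70) = 90*(-32) = -2880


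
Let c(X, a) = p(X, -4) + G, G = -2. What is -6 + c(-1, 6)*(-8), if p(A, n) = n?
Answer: 42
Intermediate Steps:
c(X, a) = -6 (c(X, a) = -4 - 2 = -6)
-6 + c(-1, 6)*(-8) = -6 - 6*(-8) = -6 + 48 = 42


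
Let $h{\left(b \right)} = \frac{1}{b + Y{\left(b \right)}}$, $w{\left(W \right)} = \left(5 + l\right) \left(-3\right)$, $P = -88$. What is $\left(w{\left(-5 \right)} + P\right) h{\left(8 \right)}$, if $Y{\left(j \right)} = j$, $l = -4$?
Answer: $- \frac{91}{16} \approx -5.6875$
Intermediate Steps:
$w{\left(W \right)} = -3$ ($w{\left(W \right)} = \left(5 - 4\right) \left(-3\right) = 1 \left(-3\right) = -3$)
$h{\left(b \right)} = \frac{1}{2 b}$ ($h{\left(b \right)} = \frac{1}{b + b} = \frac{1}{2 b}$)
$\left(w{\left(-5 \right)} + P\right) h{\left(8 \right)} = \left(-3 - 88\right) \frac{1}{2 \cdot 8} = - 91 \cdot \frac{1}{2} \cdot \frac{1}{8} = \left(-91\right) \frac{1}{16} = - \frac{91}{16}$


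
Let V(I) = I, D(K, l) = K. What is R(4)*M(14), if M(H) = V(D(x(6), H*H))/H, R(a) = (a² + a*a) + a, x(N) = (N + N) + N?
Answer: 324/7 ≈ 46.286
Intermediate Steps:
x(N) = 3*N (x(N) = 2*N + N = 3*N)
R(a) = a + 2*a² (R(a) = (a² + a²) + a = 2*a² + a = a + 2*a²)
M(H) = 18/H (M(H) = (3*6)/H = 18/H)
R(4)*M(14) = (4*(1 + 2*4))*(18/14) = (4*(1 + 8))*(18*(1/14)) = (4*9)*(9/7) = 36*(9/7) = 324/7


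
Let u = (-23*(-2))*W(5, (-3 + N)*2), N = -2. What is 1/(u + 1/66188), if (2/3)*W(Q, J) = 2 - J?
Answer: 66188/54803665 ≈ 0.0012077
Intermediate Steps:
W(Q, J) = 3 - 3*J/2 (W(Q, J) = 3*(2 - J)/2 = 3 - 3*J/2)
u = 828 (u = (-23*(-2))*(3 - 3*(-3 - 2)*2/2) = 46*(3 - (-15)*2/2) = 46*(3 - 3/2*(-10)) = 46*(3 + 15) = 46*18 = 828)
1/(u + 1/66188) = 1/(828 + 1/66188) = 1/(54803665/66188) = 66188/54803665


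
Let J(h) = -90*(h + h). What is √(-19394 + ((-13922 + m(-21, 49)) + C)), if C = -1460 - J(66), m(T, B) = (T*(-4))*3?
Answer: 6*I*√629 ≈ 150.48*I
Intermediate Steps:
m(T, B) = -12*T (m(T, B) = -4*T*3 = -12*T)
J(h) = -180*h
C = 10420 (C = -1460 - (-180)*66 = -1460 - 1*(-11880) = -1460 + 11880 = 10420)
√(-19394 + ((-13922 + m(-21, 49)) + C)) = √(-19394 + ((-13922 - 12*(-21)) + 10420)) = √(-19394 + ((-13922 + 252) + 10420)) = √(-19394 + (-13670 + 10420)) = √(-19394 - 3250) = √(-22644) = 6*I*√629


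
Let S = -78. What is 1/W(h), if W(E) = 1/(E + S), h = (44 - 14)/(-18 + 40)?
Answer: -843/11 ≈ -76.636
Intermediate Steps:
h = 15/11 (h = 30/22 = 30*(1/22) = 15/11 ≈ 1.3636)
W(E) = 1/(-78 + E) (W(E) = 1/(E - 78) = 1/(-78 + E))
1/W(h) = 1/(1/(-78 + 15/11)) = 1/(1/(-843/11)) = 1/(-11/843) = -843/11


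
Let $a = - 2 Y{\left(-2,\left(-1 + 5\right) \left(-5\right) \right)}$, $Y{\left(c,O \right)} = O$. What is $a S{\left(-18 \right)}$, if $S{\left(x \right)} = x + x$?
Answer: $-1440$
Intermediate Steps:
$S{\left(x \right)} = 2 x$
$a = 40$ ($a = - 2 \left(-1 + 5\right) \left(-5\right) = - 2 \cdot 4 \left(-5\right) = \left(-2\right) \left(-20\right) = 40$)
$a S{\left(-18 \right)} = 40 \cdot 2 \left(-18\right) = 40 \left(-36\right) = -1440$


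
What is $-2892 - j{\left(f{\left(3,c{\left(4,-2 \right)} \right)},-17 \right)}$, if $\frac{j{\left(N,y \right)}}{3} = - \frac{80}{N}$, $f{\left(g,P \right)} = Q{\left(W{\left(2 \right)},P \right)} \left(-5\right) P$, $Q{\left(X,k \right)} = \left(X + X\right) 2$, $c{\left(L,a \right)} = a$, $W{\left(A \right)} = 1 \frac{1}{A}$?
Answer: $-2880$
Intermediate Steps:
$W{\left(A \right)} = \frac{1}{A}$
$Q{\left(X,k \right)} = 4 X$ ($Q{\left(X,k \right)} = 2 X 2 = 4 X$)
$f{\left(g,P \right)} = - 10 P$ ($f{\left(g,P \right)} = \frac{4}{2} \left(-5\right) P = 4 \cdot \frac{1}{2} \left(-5\right) P = 2 \left(-5\right) P = - 10 P$)
$j{\left(N,y \right)} = - \frac{240}{N}$ ($j{\left(N,y \right)} = 3 \left(- \frac{80}{N}\right) = - \frac{240}{N}$)
$-2892 - j{\left(f{\left(3,c{\left(4,-2 \right)} \right)},-17 \right)} = -2892 - - \frac{240}{\left(-10\right) \left(-2\right)} = -2892 - - \frac{240}{20} = -2892 - \left(-240\right) \frac{1}{20} = -2892 - -12 = -2892 + 12 = -2880$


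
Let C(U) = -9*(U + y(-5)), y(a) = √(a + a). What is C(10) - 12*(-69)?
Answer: 738 - 9*I*√10 ≈ 738.0 - 28.461*I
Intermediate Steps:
y(a) = √2*√a (y(a) = √(2*a) = √2*√a)
C(U) = -9*U - 9*I*√10 (C(U) = -9*(U + √2*√(-5)) = -9*(U + √2*(I*√5)) = -9*(U + I*√10) = -9*U - 9*I*√10)
C(10) - 12*(-69) = (-9*10 - 9*I*√10) - 12*(-69) = (-90 - 9*I*√10) + 828 = 738 - 9*I*√10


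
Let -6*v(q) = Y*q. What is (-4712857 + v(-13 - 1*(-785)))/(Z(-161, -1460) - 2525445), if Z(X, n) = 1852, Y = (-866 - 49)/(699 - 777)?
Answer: 183860288/98420127 ≈ 1.8681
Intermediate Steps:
Y = 305/26 (Y = -915/(-78) = -915*(-1/78) = 305/26 ≈ 11.731)
v(q) = -305*q/156
(-4712857 + v(-13 - 1*(-785)))/(Z(-161, -1460) - 2525445) = (-4712857 - 305*(-13 - 1*(-785))/156)/(1852 - 2525445) = (-4712857 - 305*(-13 + 785)/156)/(-2523593) = (-4712857 - 305/156*772)*(-1/2523593) = (-4712857 - 58865/39)*(-1/2523593) = -183860288/39*(-1/2523593) = 183860288/98420127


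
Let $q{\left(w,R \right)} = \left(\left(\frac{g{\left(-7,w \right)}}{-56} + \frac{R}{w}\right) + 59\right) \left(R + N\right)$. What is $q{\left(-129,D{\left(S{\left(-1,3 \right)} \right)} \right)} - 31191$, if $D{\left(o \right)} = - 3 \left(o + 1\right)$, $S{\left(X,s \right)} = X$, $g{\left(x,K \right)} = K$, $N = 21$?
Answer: $- \frac{239229}{8} \approx -29904.0$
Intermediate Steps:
$D{\left(o \right)} = -3 - 3 o$ ($D{\left(o \right)} = - 3 \left(1 + o\right) = -3 - 3 o$)
$q{\left(w,R \right)} = \left(21 + R\right) \left(59 - \frac{w}{56} + \frac{R}{w}\right)$ ($q{\left(w,R \right)} = \left(\left(\frac{w}{-56} + \frac{R}{w}\right) + 59\right) \left(R + 21\right) = \left(\left(w \left(- \frac{1}{56}\right) + \frac{R}{w}\right) + 59\right) \left(21 + R\right) = \left(\left(- \frac{w}{56} + \frac{R}{w}\right) + 59\right) \left(21 + R\right) = \left(59 - \frac{w}{56} + \frac{R}{w}\right) \left(21 + R\right) = \left(21 + R\right) \left(59 - \frac{w}{56} + \frac{R}{w}\right)$)
$q{\left(-129,D{\left(S{\left(-1,3 \right)} \right)} \right)} - 31191 = \frac{\left(-3 - -3\right)^{2} + 21 \left(-3 - -3\right) - - \frac{129 \left(-69384 - 3304 \left(-3 - -3\right) + 21 \left(-129\right) + \left(-3 - -3\right) \left(-129\right)\right)}{56}}{-129} - 31191 = - \frac{\left(-3 + 3\right)^{2} + 21 \left(-3 + 3\right) - - \frac{129 \left(-69384 - 3304 \left(-3 + 3\right) - 2709 + \left(-3 + 3\right) \left(-129\right)\right)}{56}}{129} - 31191 = - \frac{0^{2} + 21 \cdot 0 - - \frac{129 \left(-69384 - 0 - 2709 + 0 \left(-129\right)\right)}{56}}{129} - 31191 = - \frac{0 + 0 - - \frac{129 \left(-69384 + 0 - 2709 + 0\right)}{56}}{129} - 31191 = - \frac{0 + 0 - \left(- \frac{129}{56}\right) \left(-72093\right)}{129} - 31191 = - \frac{0 + 0 - \frac{1328571}{8}}{129} - 31191 = \left(- \frac{1}{129}\right) \left(- \frac{1328571}{8}\right) - 31191 = \frac{10299}{8} - 31191 = - \frac{239229}{8}$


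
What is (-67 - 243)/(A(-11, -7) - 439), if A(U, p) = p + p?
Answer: 310/453 ≈ 0.68433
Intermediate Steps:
A(U, p) = 2*p
(-67 - 243)/(A(-11, -7) - 439) = (-67 - 243)/(2*(-7) - 439) = -310/(-14 - 439) = -310/(-453) = -310*(-1/453) = 310/453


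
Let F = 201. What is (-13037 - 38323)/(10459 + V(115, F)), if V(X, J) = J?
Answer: -2568/533 ≈ -4.8180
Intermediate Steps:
(-13037 - 38323)/(10459 + V(115, F)) = (-13037 - 38323)/(10459 + 201) = -51360/10660 = -51360*1/10660 = -2568/533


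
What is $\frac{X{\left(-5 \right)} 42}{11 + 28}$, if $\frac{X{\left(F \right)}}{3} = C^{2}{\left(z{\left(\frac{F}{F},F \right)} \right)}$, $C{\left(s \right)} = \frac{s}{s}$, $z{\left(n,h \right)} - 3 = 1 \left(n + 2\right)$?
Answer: $\frac{42}{13} \approx 3.2308$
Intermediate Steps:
$z{\left(n,h \right)} = 5 + n$ ($z{\left(n,h \right)} = 3 + 1 \left(n + 2\right) = 3 + 1 \left(2 + n\right) = 3 + \left(2 + n\right) = 5 + n$)
$C{\left(s \right)} = 1$
$X{\left(F \right)} = 3$ ($X{\left(F \right)} = 3 \cdot 1^{2} = 3 \cdot 1 = 3$)
$\frac{X{\left(-5 \right)} 42}{11 + 28} = \frac{3 \cdot 42}{11 + 28} = \frac{126}{39} = 126 \cdot \frac{1}{39} = \frac{42}{13}$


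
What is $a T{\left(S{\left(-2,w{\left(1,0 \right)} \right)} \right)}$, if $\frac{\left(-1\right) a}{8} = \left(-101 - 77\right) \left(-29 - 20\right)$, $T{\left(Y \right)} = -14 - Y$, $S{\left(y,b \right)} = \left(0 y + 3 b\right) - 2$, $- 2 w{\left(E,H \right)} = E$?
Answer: $732648$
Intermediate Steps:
$w{\left(E,H \right)} = - \frac{E}{2}$
$S{\left(y,b \right)} = -2 + 3 b$ ($S{\left(y,b \right)} = \left(0 + 3 b\right) - 2 = 3 b - 2 = -2 + 3 b$)
$a = -69776$ ($a = - 8 \left(-101 - 77\right) \left(-29 - 20\right) = - 8 \left(\left(-178\right) \left(-49\right)\right) = \left(-8\right) 8722 = -69776$)
$a T{\left(S{\left(-2,w{\left(1,0 \right)} \right)} \right)} = - 69776 \left(-14 - \left(-2 + 3 \left(\left(- \frac{1}{2}\right) 1\right)\right)\right) = - 69776 \left(-14 - \left(-2 + 3 \left(- \frac{1}{2}\right)\right)\right) = - 69776 \left(-14 - \left(-2 - \frac{3}{2}\right)\right) = - 69776 \left(-14 - - \frac{7}{2}\right) = - 69776 \left(-14 + \frac{7}{2}\right) = \left(-69776\right) \left(- \frac{21}{2}\right) = 732648$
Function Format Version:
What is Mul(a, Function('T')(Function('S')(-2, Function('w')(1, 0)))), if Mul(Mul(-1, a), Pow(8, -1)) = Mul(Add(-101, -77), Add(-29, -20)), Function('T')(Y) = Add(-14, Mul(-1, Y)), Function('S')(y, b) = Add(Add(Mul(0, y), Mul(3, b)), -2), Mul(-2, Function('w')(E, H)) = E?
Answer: 732648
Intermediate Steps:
Function('w')(E, H) = Mul(Rational(-1, 2), E)
Function('S')(y, b) = Add(-2, Mul(3, b)) (Function('S')(y, b) = Add(Add(0, Mul(3, b)), -2) = Add(Mul(3, b), -2) = Add(-2, Mul(3, b)))
a = -69776 (a = Mul(-8, Mul(Add(-101, -77), Add(-29, -20))) = Mul(-8, Mul(-178, -49)) = Mul(-8, 8722) = -69776)
Mul(a, Function('T')(Function('S')(-2, Function('w')(1, 0)))) = Mul(-69776, Add(-14, Mul(-1, Add(-2, Mul(3, Mul(Rational(-1, 2), 1)))))) = Mul(-69776, Add(-14, Mul(-1, Add(-2, Mul(3, Rational(-1, 2)))))) = Mul(-69776, Add(-14, Mul(-1, Add(-2, Rational(-3, 2))))) = Mul(-69776, Add(-14, Mul(-1, Rational(-7, 2)))) = Mul(-69776, Add(-14, Rational(7, 2))) = Mul(-69776, Rational(-21, 2)) = 732648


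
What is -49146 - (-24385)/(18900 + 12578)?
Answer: -1546993403/31478 ≈ -49145.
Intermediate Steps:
-49146 - (-24385)/(18900 + 12578) = -49146 - (-24385)/31478 = -49146 - 1*(-24385/31478) = -49146 + 24385/31478 = -1546993403/31478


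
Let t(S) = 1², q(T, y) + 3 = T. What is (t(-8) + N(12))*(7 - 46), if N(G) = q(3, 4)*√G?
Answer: -39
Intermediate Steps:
q(T, y) = -3 + T
t(S) = 1
N(G) = 0 (N(G) = (-3 + 3)*√G = 0*√G = 0)
(t(-8) + N(12))*(7 - 46) = (1 + 0)*(7 - 46) = 1*(-39) = -39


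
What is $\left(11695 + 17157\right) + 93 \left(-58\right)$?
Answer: $23458$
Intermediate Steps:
$\left(11695 + 17157\right) + 93 \left(-58\right) = 28852 - 5394 = 23458$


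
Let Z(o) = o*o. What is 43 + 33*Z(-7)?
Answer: 1660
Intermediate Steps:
Z(o) = o**2
43 + 33*Z(-7) = 43 + 33*(-7)**2 = 43 + 33*49 = 43 + 1617 = 1660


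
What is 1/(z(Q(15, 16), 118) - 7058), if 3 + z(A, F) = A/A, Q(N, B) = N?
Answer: -1/7060 ≈ -0.00014164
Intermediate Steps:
z(A, F) = -2 (z(A, F) = -3 + A/A = -3 + 1 = -2)
1/(z(Q(15, 16), 118) - 7058) = 1/(-2 - 7058) = 1/(-7060) = -1/7060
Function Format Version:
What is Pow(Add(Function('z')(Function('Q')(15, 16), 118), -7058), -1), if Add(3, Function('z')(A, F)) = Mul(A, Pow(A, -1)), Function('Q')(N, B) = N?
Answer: Rational(-1, 7060) ≈ -0.00014164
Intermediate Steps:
Function('z')(A, F) = -2 (Function('z')(A, F) = Add(-3, Mul(A, Pow(A, -1))) = Add(-3, 1) = -2)
Pow(Add(Function('z')(Function('Q')(15, 16), 118), -7058), -1) = Pow(Add(-2, -7058), -1) = Pow(-7060, -1) = Rational(-1, 7060)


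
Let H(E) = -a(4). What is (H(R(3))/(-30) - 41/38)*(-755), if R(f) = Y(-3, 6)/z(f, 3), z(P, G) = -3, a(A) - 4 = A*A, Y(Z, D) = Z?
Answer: 35485/114 ≈ 311.27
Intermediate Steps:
a(A) = 4 + A² (a(A) = 4 + A*A = 4 + A²)
R(f) = 1 (R(f) = -3/(-3) = -3*(-⅓) = 1)
H(E) = -20 (H(E) = -(4 + 4²) = -(4 + 16) = -1*20 = -20)
(H(R(3))/(-30) - 41/38)*(-755) = (-20/(-30) - 41/38)*(-755) = (-20*(-1/30) - 41*1/38)*(-755) = (⅔ - 41/38)*(-755) = -47/114*(-755) = 35485/114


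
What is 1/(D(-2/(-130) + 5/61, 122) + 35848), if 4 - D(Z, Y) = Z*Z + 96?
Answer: 15721225/562127972104 ≈ 2.7967e-5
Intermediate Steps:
D(Z, Y) = -92 - Z**2 (D(Z, Y) = 4 - (Z*Z + 96) = 4 - (Z**2 + 96) = 4 - (96 + Z**2) = 4 + (-96 - Z**2) = -92 - Z**2)
1/(D(-2/(-130) + 5/61, 122) + 35848) = 1/((-92 - (-2/(-130) + 5/61)**2) + 35848) = 1/((-92 - (-2*(-1/130) + 5*(1/61))**2) + 35848) = 1/((-92 - (1/65 + 5/61)**2) + 35848) = 1/((-92 - (386/3965)**2) + 35848) = 1/((-92 - 1*148996/15721225) + 35848) = 1/((-92 - 148996/15721225) + 35848) = 1/(-1446501696/15721225 + 35848) = 1/(562127972104/15721225) = 15721225/562127972104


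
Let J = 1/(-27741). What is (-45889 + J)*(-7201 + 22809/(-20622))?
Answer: 31511548897559875/95345817 ≈ 3.3050e+8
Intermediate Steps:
J = -1/27741 ≈ -3.6048e-5
(-45889 + J)*(-7201 + 22809/(-20622)) = (-45889 - 1/27741)*(-7201 + 22809/(-20622)) = -1273006750*(-7201 + 22809*(-1/20622))/27741 = -1273006750*(-7201 - 7603/6874)/27741 = -1273006750/27741*(-49507277/6874) = 31511548897559875/95345817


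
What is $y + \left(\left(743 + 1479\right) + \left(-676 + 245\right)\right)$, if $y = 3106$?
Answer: $4897$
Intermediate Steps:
$y + \left(\left(743 + 1479\right) + \left(-676 + 245\right)\right) = 3106 + \left(\left(743 + 1479\right) + \left(-676 + 245\right)\right) = 3106 + \left(2222 - 431\right) = 3106 + 1791 = 4897$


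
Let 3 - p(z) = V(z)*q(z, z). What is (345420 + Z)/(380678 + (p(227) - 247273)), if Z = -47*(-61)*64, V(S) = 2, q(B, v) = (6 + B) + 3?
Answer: 132227/33234 ≈ 3.9787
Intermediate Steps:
q(B, v) = 9 + B
p(z) = -15 - 2*z (p(z) = 3 - 2*(9 + z) = 3 - (18 + 2*z) = 3 + (-18 - 2*z) = -15 - 2*z)
Z = 183488 (Z = 2867*64 = 183488)
(345420 + Z)/(380678 + (p(227) - 247273)) = (345420 + 183488)/(380678 + ((-15 - 2*227) - 247273)) = 528908/(380678 + ((-15 - 454) - 247273)) = 528908/(380678 + (-469 - 247273)) = 528908/(380678 - 247742) = 528908/132936 = 528908*(1/132936) = 132227/33234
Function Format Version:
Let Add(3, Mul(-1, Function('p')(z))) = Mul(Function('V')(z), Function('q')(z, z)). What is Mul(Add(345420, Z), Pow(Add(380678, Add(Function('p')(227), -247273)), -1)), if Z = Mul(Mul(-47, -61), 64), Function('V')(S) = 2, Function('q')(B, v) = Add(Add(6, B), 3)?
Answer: Rational(132227, 33234) ≈ 3.9787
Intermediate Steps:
Function('q')(B, v) = Add(9, B)
Function('p')(z) = Add(-15, Mul(-2, z)) (Function('p')(z) = Add(3, Mul(-1, Mul(2, Add(9, z)))) = Add(3, Mul(-1, Add(18, Mul(2, z)))) = Add(3, Add(-18, Mul(-2, z))) = Add(-15, Mul(-2, z)))
Z = 183488 (Z = Mul(2867, 64) = 183488)
Mul(Add(345420, Z), Pow(Add(380678, Add(Function('p')(227), -247273)), -1)) = Mul(Add(345420, 183488), Pow(Add(380678, Add(Add(-15, Mul(-2, 227)), -247273)), -1)) = Mul(528908, Pow(Add(380678, Add(Add(-15, -454), -247273)), -1)) = Mul(528908, Pow(Add(380678, Add(-469, -247273)), -1)) = Mul(528908, Pow(Add(380678, -247742), -1)) = Mul(528908, Pow(132936, -1)) = Mul(528908, Rational(1, 132936)) = Rational(132227, 33234)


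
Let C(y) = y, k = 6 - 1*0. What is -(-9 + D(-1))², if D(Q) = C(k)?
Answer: -9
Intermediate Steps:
k = 6 (k = 6 + 0 = 6)
D(Q) = 6
-(-9 + D(-1))² = -(-9 + 6)² = -1*(-3)² = -1*9 = -9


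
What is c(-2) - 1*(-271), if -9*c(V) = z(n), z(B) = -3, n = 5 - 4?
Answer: 814/3 ≈ 271.33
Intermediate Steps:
n = 1
c(V) = ⅓ (c(V) = -⅑*(-3) = ⅓)
c(-2) - 1*(-271) = ⅓ - 1*(-271) = ⅓ + 271 = 814/3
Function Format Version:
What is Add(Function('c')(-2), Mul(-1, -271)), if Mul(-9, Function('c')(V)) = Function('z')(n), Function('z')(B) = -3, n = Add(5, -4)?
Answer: Rational(814, 3) ≈ 271.33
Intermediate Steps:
n = 1
Function('c')(V) = Rational(1, 3) (Function('c')(V) = Mul(Rational(-1, 9), -3) = Rational(1, 3))
Add(Function('c')(-2), Mul(-1, -271)) = Add(Rational(1, 3), Mul(-1, -271)) = Add(Rational(1, 3), 271) = Rational(814, 3)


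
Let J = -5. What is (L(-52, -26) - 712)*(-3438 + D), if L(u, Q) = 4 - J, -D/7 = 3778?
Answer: 21008452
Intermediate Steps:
D = -26446 (D = -7*3778 = -26446)
L(u, Q) = 9 (L(u, Q) = 4 - 1*(-5) = 4 + 5 = 9)
(L(-52, -26) - 712)*(-3438 + D) = (9 - 712)*(-3438 - 26446) = -703*(-29884) = 21008452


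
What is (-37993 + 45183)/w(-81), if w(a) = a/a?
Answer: 7190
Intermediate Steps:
w(a) = 1
(-37993 + 45183)/w(-81) = (-37993 + 45183)/1 = 7190*1 = 7190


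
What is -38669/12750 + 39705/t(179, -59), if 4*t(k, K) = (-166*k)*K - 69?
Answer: -3868470949/1314792750 ≈ -2.9423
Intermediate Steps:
t(k, K) = -69/4 - 83*K*k/2 (t(k, K) = ((-166*k)*K - 69)/4 = (-166*K*k - 69)/4 = (-69 - 166*K*k)/4 = -69/4 - 83*K*k/2)
-38669/12750 + 39705/t(179, -59) = -38669/12750 + 39705/(-69/4 - 83/2*(-59)*179) = -38669*1/12750 + 39705/(-69/4 + 876563/2) = -38669/12750 + 39705/(1753057/4) = -38669/12750 + 39705*(4/1753057) = -38669/12750 + 158820/1753057 = -3868470949/1314792750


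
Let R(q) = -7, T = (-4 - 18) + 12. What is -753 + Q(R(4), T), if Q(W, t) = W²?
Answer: -704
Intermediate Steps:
T = -10 (T = -22 + 12 = -10)
-753 + Q(R(4), T) = -753 + (-7)² = -753 + 49 = -704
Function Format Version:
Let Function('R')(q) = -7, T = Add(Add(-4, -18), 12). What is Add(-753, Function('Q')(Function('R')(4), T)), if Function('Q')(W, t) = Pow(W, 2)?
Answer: -704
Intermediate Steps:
T = -10 (T = Add(-22, 12) = -10)
Add(-753, Function('Q')(Function('R')(4), T)) = Add(-753, Pow(-7, 2)) = Add(-753, 49) = -704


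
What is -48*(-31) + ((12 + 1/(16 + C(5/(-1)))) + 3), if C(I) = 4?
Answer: 30061/20 ≈ 1503.1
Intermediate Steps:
-48*(-31) + ((12 + 1/(16 + C(5/(-1)))) + 3) = -48*(-31) + ((12 + 1/(16 + 4)) + 3) = 1488 + ((12 + 1/20) + 3) = 1488 + (241/20 + 3) = 1488 + 301/20 = 30061/20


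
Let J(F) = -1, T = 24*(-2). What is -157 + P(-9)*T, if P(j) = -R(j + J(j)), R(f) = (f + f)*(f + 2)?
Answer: 7523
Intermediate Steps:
T = -48
R(f) = 2*f*(2 + f) (R(f) = (2*f)*(2 + f) = 2*f*(2 + f))
P(j) = -2*(1 + j)*(-1 + j) (P(j) = -2*(j - 1)*(2 + (j - 1)) = -2*(-1 + j)*(2 + (-1 + j)) = -2*(-1 + j)*(1 + j) = -2*(1 + j)*(-1 + j))
-157 + P(-9)*T = -157 + (2 - 2*(-9)²)*(-48) = -157 + (2 - 2*81)*(-48) = -157 + (2 - 162)*(-48) = -157 - 160*(-48) = -157 + 7680 = 7523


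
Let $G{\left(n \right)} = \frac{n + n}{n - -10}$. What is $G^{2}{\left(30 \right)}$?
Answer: $\frac{9}{4} \approx 2.25$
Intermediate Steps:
$G{\left(n \right)} = \frac{2 n}{10 + n}$ ($G{\left(n \right)} = \frac{2 n}{n + \left(-12 + 22\right)} = \frac{2 n}{n + 10} = \frac{2 n}{10 + n}$)
$G^{2}{\left(30 \right)} = \left(2 \cdot 30 \frac{1}{10 + 30}\right)^{2} = \left(2 \cdot 30 \cdot \frac{1}{40}\right)^{2} = \left(\frac{3}{2}\right)^{2} = \frac{9}{4}$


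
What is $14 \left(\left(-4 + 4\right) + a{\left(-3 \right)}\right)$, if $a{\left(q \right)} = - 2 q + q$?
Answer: $42$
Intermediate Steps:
$a{\left(q \right)} = - q$
$14 \left(\left(-4 + 4\right) + a{\left(-3 \right)}\right) = 14 \left(\left(-4 + 4\right) - -3\right) = 14 \left(0 + 3\right) = 14 \cdot 3 = 42$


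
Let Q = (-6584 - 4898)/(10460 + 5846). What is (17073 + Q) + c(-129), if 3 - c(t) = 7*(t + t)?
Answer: 153939205/8153 ≈ 18881.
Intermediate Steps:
c(t) = 3 - 14*t (c(t) = 3 - 7*(t + t) = 3 - 7*2*t = 3 - 14*t)
Q = -5741/8153 (Q = -11482/16306 = -11482*1/16306 = -5741/8153 ≈ -0.70416)
(17073 + Q) + c(-129) = (17073 - 5741/8153) + (3 - 14*(-129)) = 139190428/8153 + (3 + 1806) = 139190428/8153 + 1809 = 153939205/8153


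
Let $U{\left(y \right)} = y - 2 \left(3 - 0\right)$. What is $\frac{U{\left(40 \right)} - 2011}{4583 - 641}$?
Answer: $- \frac{659}{1314} \approx -0.50152$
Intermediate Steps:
$U{\left(y \right)} = -6 + y$ ($U{\left(y \right)} = y - 2 \left(3 + 0\right) = y - 6 = -6 + y$)
$\frac{U{\left(40 \right)} - 2011}{4583 - 641} = \frac{\left(-6 + 40\right) - 2011}{4583 - 641} = \frac{34 - 2011}{3942} = \left(-1977\right) \frac{1}{3942} = - \frac{659}{1314}$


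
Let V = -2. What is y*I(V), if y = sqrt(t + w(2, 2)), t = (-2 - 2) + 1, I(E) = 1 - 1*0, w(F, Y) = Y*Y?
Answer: 1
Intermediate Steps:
w(F, Y) = Y**2
I(E) = 1 (I(E) = 1 + 0 = 1)
t = -3 (t = -4 + 1 = -3)
y = 1 (y = sqrt(-3 + 2**2) = sqrt(-3 + 4) = sqrt(1) = 1)
y*I(V) = 1*1 = 1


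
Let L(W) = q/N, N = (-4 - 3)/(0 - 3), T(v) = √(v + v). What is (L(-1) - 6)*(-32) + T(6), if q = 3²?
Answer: 480/7 + 2*√3 ≈ 72.036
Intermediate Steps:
T(v) = √2*√v (T(v) = √(2*v) = √2*√v)
q = 9
N = 7/3 (N = -7/(-3) = -7*(-⅓) = 7/3 ≈ 2.3333)
L(W) = 27/7 (L(W) = 9/(7/3) = 9*(3/7) = 27/7)
(L(-1) - 6)*(-32) + T(6) = (27/7 - 6)*(-32) + √2*√6 = -15/7*(-32) + 2*√3 = 480/7 + 2*√3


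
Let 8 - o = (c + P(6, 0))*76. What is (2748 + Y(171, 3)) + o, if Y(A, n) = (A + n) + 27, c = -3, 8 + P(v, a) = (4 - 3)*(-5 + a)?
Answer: 4173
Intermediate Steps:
P(v, a) = -13 + a (P(v, a) = -8 + (4 - 3)*(-5 + a) = -8 + 1*(-5 + a) = -8 + (-5 + a) = -13 + a)
Y(A, n) = 27 + A + n
o = 1224 (o = 8 - (-3 + (-13 + 0))*76 = 8 - (-3 - 13)*76 = 8 - (-16)*76 = 8 - 1*(-1216) = 8 + 1216 = 1224)
(2748 + Y(171, 3)) + o = (2748 + (27 + 171 + 3)) + 1224 = (2748 + 201) + 1224 = 2949 + 1224 = 4173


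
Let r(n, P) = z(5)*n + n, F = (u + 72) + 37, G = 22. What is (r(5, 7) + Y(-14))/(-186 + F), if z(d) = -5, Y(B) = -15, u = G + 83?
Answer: -5/4 ≈ -1.2500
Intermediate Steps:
u = 105 (u = 22 + 83 = 105)
F = 214 (F = (105 + 72) + 37 = 177 + 37 = 214)
r(n, P) = -4*n (r(n, P) = -5*n + n = -4*n)
(r(5, 7) + Y(-14))/(-186 + F) = (-4*5 - 15)/(-186 + 214) = (-20 - 15)/28 = -35*1/28 = -5/4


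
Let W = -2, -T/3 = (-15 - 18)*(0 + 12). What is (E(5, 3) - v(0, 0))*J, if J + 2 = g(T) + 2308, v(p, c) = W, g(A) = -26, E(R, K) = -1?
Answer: 2280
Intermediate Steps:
T = 1188 (T = -3*(-15 - 18)*(0 + 12) = -(-99)*12 = -3*(-396) = 1188)
v(p, c) = -2
J = 2280 (J = -2 + (-26 + 2308) = -2 + 2282 = 2280)
(E(5, 3) - v(0, 0))*J = (-1 - 1*(-2))*2280 = (-1 + 2)*2280 = 1*2280 = 2280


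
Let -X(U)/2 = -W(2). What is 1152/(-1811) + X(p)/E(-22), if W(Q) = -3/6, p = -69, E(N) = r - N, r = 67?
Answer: -104339/161179 ≈ -0.64735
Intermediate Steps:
E(N) = 67 - N
W(Q) = -1/2 (W(Q) = -3*1/6 = -1/2)
X(U) = -1 (X(U) = -(-2)*(-1)/2 = -2*1/2 = -1)
1152/(-1811) + X(p)/E(-22) = 1152/(-1811) - 1/(67 - 1*(-22)) = 1152*(-1/1811) - 1/(67 + 22) = -1152/1811 - 1/89 = -104339/161179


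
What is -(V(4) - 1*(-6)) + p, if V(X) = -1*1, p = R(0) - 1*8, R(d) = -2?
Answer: -15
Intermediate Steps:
p = -10 (p = -2 - 1*8 = -2 - 8 = -10)
V(X) = -1
-(V(4) - 1*(-6)) + p = -(-1 - 1*(-6)) - 10 = -(-1 + 6) - 10 = -1*5 - 10 = -5 - 10 = -15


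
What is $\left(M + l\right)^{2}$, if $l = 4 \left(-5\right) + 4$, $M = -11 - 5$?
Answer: $1024$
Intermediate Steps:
$M = -16$ ($M = -11 - 5 = -16$)
$l = -16$ ($l = -20 + 4 = -16$)
$\left(M + l\right)^{2} = \left(-16 - 16\right)^{2} = \left(-32\right)^{2} = 1024$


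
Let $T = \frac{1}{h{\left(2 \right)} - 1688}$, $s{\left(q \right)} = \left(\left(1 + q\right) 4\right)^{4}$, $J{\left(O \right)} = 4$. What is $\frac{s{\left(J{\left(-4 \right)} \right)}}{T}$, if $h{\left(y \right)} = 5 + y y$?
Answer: $-268640000$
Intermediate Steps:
$h{\left(y \right)} = 5 + y^{2}$
$s{\left(q \right)} = \left(4 + 4 q\right)^{4}$
$T = - \frac{1}{1679}$ ($T = \frac{1}{\left(5 + 2^{2}\right) - 1688} = \frac{1}{\left(5 + 4\right) - 1688} = \frac{1}{9 - 1688} = \frac{1}{-1679} = - \frac{1}{1679} \approx -0.00059559$)
$\frac{s{\left(J{\left(-4 \right)} \right)}}{T} = \frac{256 \left(1 + 4\right)^{4}}{- \frac{1}{1679}} = 256 \cdot 5^{4} \left(-1679\right) = 256 \cdot 625 \left(-1679\right) = 160000 \left(-1679\right) = -268640000$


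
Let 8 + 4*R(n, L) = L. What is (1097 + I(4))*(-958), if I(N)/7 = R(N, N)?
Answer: -1044220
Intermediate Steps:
R(n, L) = -2 + L/4
I(N) = -14 + 7*N/4 (I(N) = 7*(-2 + N/4) = -14 + 7*N/4)
(1097 + I(4))*(-958) = (1097 + (-14 + (7/4)*4))*(-958) = (1097 + (-14 + 7))*(-958) = (1097 - 7)*(-958) = 1090*(-958) = -1044220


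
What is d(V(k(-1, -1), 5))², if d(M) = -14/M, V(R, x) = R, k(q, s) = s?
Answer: 196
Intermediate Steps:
d(V(k(-1, -1), 5))² = (-14/(-1))² = (-14*(-1))² = 14² = 196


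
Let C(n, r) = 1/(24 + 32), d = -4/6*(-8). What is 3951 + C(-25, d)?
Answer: 221257/56 ≈ 3951.0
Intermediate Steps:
d = 16/3 (d = -4*⅙*(-8) = -⅔*(-8) = 16/3 ≈ 5.3333)
C(n, r) = 1/56
3951 + C(-25, d) = 3951 + 1/56 = 221257/56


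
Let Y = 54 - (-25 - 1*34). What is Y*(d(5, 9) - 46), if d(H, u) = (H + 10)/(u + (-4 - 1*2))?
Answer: -4633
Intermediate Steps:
Y = 113 (Y = 54 - (-25 - 34) = 54 - 1*(-59) = 54 + 59 = 113)
d(H, u) = (10 + H)/(-6 + u) (d(H, u) = (10 + H)/(u + (-4 - 2)) = (10 + H)/(u - 6) = (10 + H)/(-6 + u))
Y*(d(5, 9) - 46) = 113*((10 + 5)/(-6 + 9) - 46) = 113*(15/3 - 46) = 113*((1/3)*15 - 46) = 113*(5 - 46) = 113*(-41) = -4633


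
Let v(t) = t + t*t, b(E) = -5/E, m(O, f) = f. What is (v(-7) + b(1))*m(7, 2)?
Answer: 74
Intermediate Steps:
v(t) = t + t²
(v(-7) + b(1))*m(7, 2) = (-7*(1 - 7) - 5/1)*2 = (-7*(-6) - 5*1)*2 = (42 - 5)*2 = 37*2 = 74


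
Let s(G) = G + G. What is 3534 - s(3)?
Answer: 3528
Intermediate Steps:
s(G) = 2*G
3534 - s(3) = 3534 - 2*3 = 3534 - 1*6 = 3534 - 6 = 3528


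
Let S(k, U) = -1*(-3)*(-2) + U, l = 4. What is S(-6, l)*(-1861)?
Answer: 3722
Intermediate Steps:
S(k, U) = -6 + U (S(k, U) = 3*(-2) + U = -6 + U)
S(-6, l)*(-1861) = (-6 + 4)*(-1861) = -2*(-1861) = 3722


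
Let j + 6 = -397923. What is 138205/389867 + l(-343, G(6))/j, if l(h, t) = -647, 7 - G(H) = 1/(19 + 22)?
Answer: 55248021394/155139385443 ≈ 0.35612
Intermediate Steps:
j = -397929 (j = -6 - 397923 = -397929)
G(H) = 286/41 (G(H) = 7 - 1/(19 + 22) = 7 - 1/41 = 286/41)
138205/389867 + l(-343, G(6))/j = 138205/389867 - 647/(-397929) = 138205*(1/389867) - 647*(-1/397929) = 138205/389867 + 647/397929 = 55248021394/155139385443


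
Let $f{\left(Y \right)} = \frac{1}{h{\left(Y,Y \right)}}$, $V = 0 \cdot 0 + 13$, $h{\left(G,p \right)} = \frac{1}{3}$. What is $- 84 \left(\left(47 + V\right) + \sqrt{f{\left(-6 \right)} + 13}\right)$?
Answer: $-5376$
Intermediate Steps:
$h{\left(G,p \right)} = \frac{1}{3}$
$V = 13$ ($V = 0 + 13 = 13$)
$f{\left(Y \right)} = 3$ ($f{\left(Y \right)} = \frac{1}{\frac{1}{3}} = 3$)
$- 84 \left(\left(47 + V\right) + \sqrt{f{\left(-6 \right)} + 13}\right) = - 84 \left(\left(47 + 13\right) + \sqrt{3 + 13}\right) = - 84 \left(60 + \sqrt{16}\right) = - 84 \left(60 + 4\right) = \left(-84\right) 64 = -5376$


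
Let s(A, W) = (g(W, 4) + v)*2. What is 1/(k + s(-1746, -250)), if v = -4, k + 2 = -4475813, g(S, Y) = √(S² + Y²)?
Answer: -4475823/20032991277265 - 4*√15629/20032991277265 ≈ -2.2345e-7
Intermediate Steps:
k = -4475815 (k = -2 - 4475813 = -4475815)
s(A, W) = -8 + 2*√(16 + W²) (s(A, W) = (√(W² + 4²) - 4)*2 = (√(W² + 16) - 4)*2 = (√(16 + W²) - 4)*2 = (-4 + √(16 + W²))*2 = -8 + 2*√(16 + W²))
1/(k + s(-1746, -250)) = 1/(-4475815 + (-8 + 2*√(16 + (-250)²))) = 1/(-4475815 + (-8 + 2*√(16 + 62500))) = 1/(-4475815 + (-8 + 2*√62516)) = 1/(-4475815 + (-8 + 2*(2*√15629))) = 1/(-4475815 + (-8 + 4*√15629)) = 1/(-4475823 + 4*√15629)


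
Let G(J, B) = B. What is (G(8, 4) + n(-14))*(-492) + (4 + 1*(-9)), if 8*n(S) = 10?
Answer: -2588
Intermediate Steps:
n(S) = 5/4 (n(S) = (⅛)*10 = 5/4)
(G(8, 4) + n(-14))*(-492) + (4 + 1*(-9)) = (4 + 5/4)*(-492) + (4 + 1*(-9)) = (21/4)*(-492) + (4 - 9) = -2583 - 5 = -2588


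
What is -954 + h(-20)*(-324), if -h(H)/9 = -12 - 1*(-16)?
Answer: 10710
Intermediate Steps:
h(H) = -36 (h(H) = -9*(-12 - 1*(-16)) = -9*(-12 + 16) = -9*4 = -36)
-954 + h(-20)*(-324) = -954 - 36*(-324) = -954 + 11664 = 10710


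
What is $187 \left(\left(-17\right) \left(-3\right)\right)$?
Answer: $9537$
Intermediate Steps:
$187 \left(\left(-17\right) \left(-3\right)\right) = 187 \cdot 51 = 9537$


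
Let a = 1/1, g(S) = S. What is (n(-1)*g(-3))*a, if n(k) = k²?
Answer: -3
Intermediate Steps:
a = 1
(n(-1)*g(-3))*a = ((-1)²*(-3))*1 = (1*(-3))*1 = -3*1 = -3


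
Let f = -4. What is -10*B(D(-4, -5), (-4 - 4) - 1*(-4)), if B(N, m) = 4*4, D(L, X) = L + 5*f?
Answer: -160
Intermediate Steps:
D(L, X) = -20 + L (D(L, X) = L + 5*(-4) = L - 20 = -20 + L)
B(N, m) = 16
-10*B(D(-4, -5), (-4 - 4) - 1*(-4)) = -10*16 = -160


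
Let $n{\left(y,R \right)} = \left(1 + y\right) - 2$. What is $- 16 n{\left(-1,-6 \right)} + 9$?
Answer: $41$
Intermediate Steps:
$n{\left(y,R \right)} = -1 + y$
$- 16 n{\left(-1,-6 \right)} + 9 = - 16 \left(-1 - 1\right) + 9 = \left(-16\right) \left(-2\right) + 9 = 32 + 9 = 41$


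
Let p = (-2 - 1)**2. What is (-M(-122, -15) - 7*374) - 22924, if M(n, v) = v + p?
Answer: -25536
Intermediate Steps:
p = 9 (p = (-3)**2 = 9)
M(n, v) = 9 + v (M(n, v) = v + 9 = 9 + v)
(-M(-122, -15) - 7*374) - 22924 = (-(9 - 15) - 7*374) - 22924 = (-1*(-6) - 2618) - 22924 = (6 - 2618) - 22924 = -2612 - 22924 = -25536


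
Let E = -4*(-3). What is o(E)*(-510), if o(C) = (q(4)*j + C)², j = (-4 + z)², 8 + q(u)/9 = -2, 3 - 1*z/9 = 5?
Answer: -967178435040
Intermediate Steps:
z = -18 (z = 27 - 9*5 = 27 - 45 = -18)
E = 12
q(u) = -90 (q(u) = -72 + 9*(-2) = -72 - 18 = -90)
j = 484 (j = (-4 - 18)² = (-22)² = 484)
o(C) = (-43560 + C)² (o(C) = (-90*484 + C)² = (-43560 + C)²)
o(E)*(-510) = (-43560 + 12)²*(-510) = (-43548)²*(-510) = 1896428304*(-510) = -967178435040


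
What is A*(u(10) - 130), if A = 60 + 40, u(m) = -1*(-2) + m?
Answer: -11800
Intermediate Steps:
u(m) = 2 + m
A = 100
A*(u(10) - 130) = 100*((2 + 10) - 130) = 100*(12 - 130) = 100*(-118) = -11800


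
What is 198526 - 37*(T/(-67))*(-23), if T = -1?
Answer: 13302093/67 ≈ 1.9854e+5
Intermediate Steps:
198526 - 37*(T/(-67))*(-23) = 198526 - 37*(-1/(-67))*(-23) = 198526 - 37*(-1*(-1/67))*(-23) = 198526 - 37*(1/67)*(-23) = 198526 - 37*(-23)/67 = 198526 - 1*(-851/67) = 198526 + 851/67 = 13302093/67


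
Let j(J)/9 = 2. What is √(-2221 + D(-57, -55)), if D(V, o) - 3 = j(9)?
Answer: 10*I*√22 ≈ 46.904*I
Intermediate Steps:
j(J) = 18 (j(J) = 9*2 = 18)
D(V, o) = 21 (D(V, o) = 3 + 18 = 21)
√(-2221 + D(-57, -55)) = √(-2221 + 21) = √(-2200) = 10*I*√22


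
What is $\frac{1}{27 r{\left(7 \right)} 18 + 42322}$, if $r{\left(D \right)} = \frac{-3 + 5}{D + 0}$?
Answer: $\frac{7}{297226} \approx 2.3551 \cdot 10^{-5}$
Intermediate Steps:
$r{\left(D \right)} = \frac{2}{D}$
$\frac{1}{27 r{\left(7 \right)} 18 + 42322} = \frac{1}{27 \cdot \frac{2}{7} \cdot 18 + 42322} = \frac{1}{\frac{54}{7} \cdot 18 + 42322} = \frac{1}{\frac{972}{7} + 42322} = \frac{1}{\frac{297226}{7}} = \frac{7}{297226}$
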